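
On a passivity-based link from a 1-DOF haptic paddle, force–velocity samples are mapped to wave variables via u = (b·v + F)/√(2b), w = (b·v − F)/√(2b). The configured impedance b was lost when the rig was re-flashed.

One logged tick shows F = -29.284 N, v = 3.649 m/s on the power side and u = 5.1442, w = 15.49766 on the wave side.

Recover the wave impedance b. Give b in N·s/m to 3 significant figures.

b = 16 N·s/m

u + w = 20.64186;  u + w = √(2b)·v, so √(2b) = 20.64186/3.649 = 5.65685.
b = (√(2b))²/2 = 32.00000/2 = 16.00000.
(Check via u − w = 2F/√(2b): u − w = -10.35346, 2F/√(2b) = -10.35346.)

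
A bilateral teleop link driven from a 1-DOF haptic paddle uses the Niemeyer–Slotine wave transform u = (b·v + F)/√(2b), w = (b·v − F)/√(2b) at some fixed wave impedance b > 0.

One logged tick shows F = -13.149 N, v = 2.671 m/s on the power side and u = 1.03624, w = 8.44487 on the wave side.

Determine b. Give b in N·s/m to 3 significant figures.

b = 6.3 N·s/m

u + w = 9.48111;  u + w = √(2b)·v, so √(2b) = 9.48111/2.671 = 3.54965.
b = (√(2b))²/2 = 12.60000/2 = 6.30000.
(Check via u − w = 2F/√(2b): u − w = -7.40863, 2F/√(2b) = -7.40862.)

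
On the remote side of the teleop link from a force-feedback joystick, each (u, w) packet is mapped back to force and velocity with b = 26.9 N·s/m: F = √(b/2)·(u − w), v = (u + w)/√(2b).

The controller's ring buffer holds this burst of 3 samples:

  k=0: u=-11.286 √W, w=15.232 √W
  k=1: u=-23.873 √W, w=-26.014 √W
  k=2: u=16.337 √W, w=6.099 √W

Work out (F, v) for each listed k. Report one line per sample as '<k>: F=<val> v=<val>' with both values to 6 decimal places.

0: F=-97.252754 v=0.537980
1: F=7.851955 v=-6.801368
2: F=37.547089 v=3.058823

k=0: u−w=-26.518000, u+w=3.946000; √(b/2)=3.667424, √(2b)=7.334848; F=3.667424×(-26.518)=-97.252754, v=3.946000/7.334848=0.537980
k=1: u−w=2.141000, u+w=-49.887000; √(b/2)=3.667424, √(2b)=7.334848; F=3.667424×2.141=7.851955, v=-49.887000/7.334848=-6.801368
k=2: u−w=10.238000, u+w=22.436000; √(b/2)=3.667424, √(2b)=7.334848; F=3.667424×10.238=37.547089, v=22.436000/7.334848=3.058823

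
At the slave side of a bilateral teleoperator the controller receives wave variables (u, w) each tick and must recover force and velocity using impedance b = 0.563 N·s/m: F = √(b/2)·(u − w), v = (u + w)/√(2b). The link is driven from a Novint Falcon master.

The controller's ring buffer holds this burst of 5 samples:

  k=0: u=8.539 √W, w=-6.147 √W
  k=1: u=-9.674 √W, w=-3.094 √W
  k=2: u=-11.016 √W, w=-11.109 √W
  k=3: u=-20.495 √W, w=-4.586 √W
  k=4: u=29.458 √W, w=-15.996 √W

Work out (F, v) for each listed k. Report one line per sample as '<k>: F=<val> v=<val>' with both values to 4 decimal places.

k=0: u−w=14.6860, u+w=2.3920; √(b/2)=0.5306, √(2b)=1.0611; F=0.5306×14.686=7.7919, v=2.3920/1.0611=2.2542
k=1: u−w=-6.5800, u+w=-12.7680; √(b/2)=0.5306, √(2b)=1.0611; F=0.5306×(-6.58)=-3.4911, v=-12.7680/1.0611=-12.0324
k=2: u−w=0.0930, u+w=-22.1250; √(b/2)=0.5306, √(2b)=1.0611; F=0.5306×0.093=0.0493, v=-22.1250/1.0611=-20.8504
k=3: u−w=-15.9090, u+w=-25.0810; √(b/2)=0.5306, √(2b)=1.0611; F=0.5306×(-15.909)=-8.4408, v=-25.0810/1.0611=-23.6361
k=4: u−w=45.4540, u+w=13.4620; √(b/2)=0.5306, √(2b)=1.0611; F=0.5306×45.454=24.1163, v=13.4620/1.0611=12.6865

0: F=7.7919 v=2.2542
1: F=-3.4911 v=-12.0324
2: F=0.0493 v=-20.8504
3: F=-8.4408 v=-23.6361
4: F=24.1163 v=12.6865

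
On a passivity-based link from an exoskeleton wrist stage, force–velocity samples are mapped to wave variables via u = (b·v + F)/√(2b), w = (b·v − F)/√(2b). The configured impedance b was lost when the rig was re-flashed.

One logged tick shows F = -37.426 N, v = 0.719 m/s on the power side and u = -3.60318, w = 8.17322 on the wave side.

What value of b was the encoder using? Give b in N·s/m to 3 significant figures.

u + w = 4.5700;  u + w = √(2b)·v, so √(2b) = 4.5700/0.719 = 6.3561.
b = (√(2b))²/2 = 40.4001/2 = 20.2000.
(Check via u − w = 2F/√(2b): u − w = -11.7764, 2F/√(2b) = -11.7764.)

b = 20.2 N·s/m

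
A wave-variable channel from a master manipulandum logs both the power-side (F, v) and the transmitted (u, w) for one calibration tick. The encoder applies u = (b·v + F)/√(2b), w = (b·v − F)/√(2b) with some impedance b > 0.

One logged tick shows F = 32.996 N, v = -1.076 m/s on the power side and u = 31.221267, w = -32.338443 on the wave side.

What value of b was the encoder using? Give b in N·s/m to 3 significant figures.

u + w = -1.117176;  u + w = √(2b)·v, so √(2b) = -1.117176/(-1.076) = 1.038268.
b = (√(2b))²/2 = 1.078000/2 = 0.539000.
(Check via u − w = 2F/√(2b): u − w = 63.559710, 2F/√(2b) = 63.559718.)

b = 0.539 N·s/m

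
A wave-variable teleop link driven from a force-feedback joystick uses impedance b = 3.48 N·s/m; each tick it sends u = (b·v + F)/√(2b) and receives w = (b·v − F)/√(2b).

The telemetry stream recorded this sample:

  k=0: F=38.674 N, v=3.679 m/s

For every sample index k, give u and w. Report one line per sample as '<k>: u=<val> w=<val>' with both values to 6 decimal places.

k=0: b·v=3.48×3.679=12.802920; √(2b)=2.638181; u=(12.802920+38.674)/2.638181=19.512276, w=(12.802920−38.674)/2.638181=-9.806408

0: u=19.512276 w=-9.806408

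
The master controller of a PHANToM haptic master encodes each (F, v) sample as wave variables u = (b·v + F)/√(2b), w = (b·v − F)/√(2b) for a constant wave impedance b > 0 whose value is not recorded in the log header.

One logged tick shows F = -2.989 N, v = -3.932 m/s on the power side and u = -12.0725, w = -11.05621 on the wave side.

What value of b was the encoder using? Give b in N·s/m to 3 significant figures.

b = 17.3 N·s/m

u + w = -23.1287;  u + w = √(2b)·v, so √(2b) = -23.1287/(-3.932) = 5.8822.
b = (√(2b))²/2 = 34.6000/2 = 17.3000.
(Check via u − w = 2F/√(2b): u − w = -1.0163, 2F/√(2b) = -1.0163.)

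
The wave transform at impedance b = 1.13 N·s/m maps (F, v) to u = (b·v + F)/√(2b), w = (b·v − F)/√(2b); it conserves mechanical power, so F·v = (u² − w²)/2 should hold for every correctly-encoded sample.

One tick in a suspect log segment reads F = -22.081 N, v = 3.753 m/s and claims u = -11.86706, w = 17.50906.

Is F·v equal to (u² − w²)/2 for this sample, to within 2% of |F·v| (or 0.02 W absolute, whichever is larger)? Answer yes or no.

F·v = (-22.081)×3.753 = -82.86999 W.
(u² − w²)/2 = (140.82711 − 306.56718)/2 = -82.87003 W.
|Δ| = 0.00004;  2% of max(1, |F·v|) = 1.65740.

yes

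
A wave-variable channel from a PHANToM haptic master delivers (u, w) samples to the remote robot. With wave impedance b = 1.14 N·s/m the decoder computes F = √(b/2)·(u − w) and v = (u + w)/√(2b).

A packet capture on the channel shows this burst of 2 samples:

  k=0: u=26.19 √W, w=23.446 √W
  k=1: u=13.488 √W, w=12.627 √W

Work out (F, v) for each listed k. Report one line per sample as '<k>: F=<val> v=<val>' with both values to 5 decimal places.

k=0: u−w=2.74400, u+w=49.63600; √(b/2)=0.75498, √(2b)=1.50997; F=0.75498×2.744=2.07167, v=49.63600/1.50997=32.87224
k=1: u−w=0.86100, u+w=26.11500; √(b/2)=0.75498, √(2b)=1.50997; F=0.75498×0.861=0.65004, v=26.11500/1.50997=17.29508

0: F=2.07167 v=32.87224
1: F=0.65004 v=17.29508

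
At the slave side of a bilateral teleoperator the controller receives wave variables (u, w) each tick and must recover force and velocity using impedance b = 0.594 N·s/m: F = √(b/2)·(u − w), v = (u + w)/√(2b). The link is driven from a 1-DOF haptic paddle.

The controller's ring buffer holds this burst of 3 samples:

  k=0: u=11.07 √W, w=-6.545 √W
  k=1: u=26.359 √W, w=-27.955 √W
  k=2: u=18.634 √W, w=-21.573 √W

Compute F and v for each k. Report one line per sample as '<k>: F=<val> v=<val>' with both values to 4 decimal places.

0: F=9.5998 v=4.1516
1: F=29.5999 v=-1.4643
2: F=21.9119 v=-2.6964

k=0: u−w=17.6150, u+w=4.5250; √(b/2)=0.5450, √(2b)=1.0900; F=0.5450×17.615=9.5998, v=4.5250/1.0900=4.1516
k=1: u−w=54.3140, u+w=-1.5960; √(b/2)=0.5450, √(2b)=1.0900; F=0.5450×54.314=29.5999, v=-1.5960/1.0900=-1.4643
k=2: u−w=40.2070, u+w=-2.9390; √(b/2)=0.5450, √(2b)=1.0900; F=0.5450×40.207=21.9119, v=-2.9390/1.0900=-2.6964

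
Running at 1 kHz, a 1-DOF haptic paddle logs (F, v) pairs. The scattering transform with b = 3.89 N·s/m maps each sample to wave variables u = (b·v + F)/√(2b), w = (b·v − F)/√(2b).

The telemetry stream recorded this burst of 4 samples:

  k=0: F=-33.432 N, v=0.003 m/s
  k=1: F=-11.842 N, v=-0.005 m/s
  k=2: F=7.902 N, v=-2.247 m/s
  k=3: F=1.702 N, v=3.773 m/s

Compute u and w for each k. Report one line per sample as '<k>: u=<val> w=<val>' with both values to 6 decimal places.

k=0: b·v=3.89×0.003=0.011670; √(2b)=2.789265; u=(0.011670+(-33.432))/2.789265=-11.981769, w=(0.011670−(-33.432))/2.789265=11.990137
k=1: b·v=3.89×(-0.005)=-0.019450; √(2b)=2.789265; u=(-0.019450+(-11.842))/2.789265=-4.252536, w=(-0.019450−(-11.842))/2.789265=4.238590
k=2: b·v=3.89×(-2.247)=-8.740830; √(2b)=2.789265; u=(-8.740830+7.902)/2.789265=-0.300735, w=(-8.740830−7.902)/2.789265=-5.966744
k=3: b·v=3.89×3.773=14.676970; √(2b)=2.789265; u=(14.676970+1.702)/2.789265=5.872145, w=(14.676970−1.702)/2.789265=4.651752

0: u=-11.981769 w=11.990137
1: u=-4.252536 w=4.238590
2: u=-0.300735 w=-5.966744
3: u=5.872145 w=4.651752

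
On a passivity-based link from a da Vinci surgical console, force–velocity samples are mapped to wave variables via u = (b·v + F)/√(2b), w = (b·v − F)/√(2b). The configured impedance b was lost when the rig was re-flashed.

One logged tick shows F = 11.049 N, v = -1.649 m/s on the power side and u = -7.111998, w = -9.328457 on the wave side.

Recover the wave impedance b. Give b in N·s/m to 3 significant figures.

u + w = -16.440455;  u + w = √(2b)·v, so √(2b) = -16.440455/(-1.649) = 9.969955.
b = (√(2b))²/2 = 99.399993/2 = 49.699997.
(Check via u − w = 2F/√(2b): u − w = 2.216459, 2F/√(2b) = 2.216459.)

b = 49.7 N·s/m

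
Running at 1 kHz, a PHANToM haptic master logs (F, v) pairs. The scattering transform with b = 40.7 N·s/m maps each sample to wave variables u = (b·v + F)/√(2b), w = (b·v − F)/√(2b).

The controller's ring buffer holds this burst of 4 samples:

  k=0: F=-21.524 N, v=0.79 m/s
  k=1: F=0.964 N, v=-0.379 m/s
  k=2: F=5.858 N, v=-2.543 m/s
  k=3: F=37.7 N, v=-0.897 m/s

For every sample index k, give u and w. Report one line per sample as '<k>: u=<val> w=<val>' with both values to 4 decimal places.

0: u=1.1781 w=5.9494
1: u=-1.6029 w=-1.8166
2: u=-10.8224 w=-12.1210
3: u=0.1321 w=-8.2250

k=0: b·v=40.7×0.79=32.1530; √(2b)=9.0222; u=(32.1530+(-21.524))/9.0222=1.1781, w=(32.1530−(-21.524))/9.0222=5.9494
k=1: b·v=40.7×(-0.379)=-15.4253; √(2b)=9.0222; u=(-15.4253+0.964)/9.0222=-1.6029, w=(-15.4253−0.964)/9.0222=-1.8166
k=2: b·v=40.7×(-2.543)=-103.5001; √(2b)=9.0222; u=(-103.5001+5.858)/9.0222=-10.8224, w=(-103.5001−5.858)/9.0222=-12.1210
k=3: b·v=40.7×(-0.897)=-36.5079; √(2b)=9.0222; u=(-36.5079+37.7)/9.0222=0.1321, w=(-36.5079−37.7)/9.0222=-8.2250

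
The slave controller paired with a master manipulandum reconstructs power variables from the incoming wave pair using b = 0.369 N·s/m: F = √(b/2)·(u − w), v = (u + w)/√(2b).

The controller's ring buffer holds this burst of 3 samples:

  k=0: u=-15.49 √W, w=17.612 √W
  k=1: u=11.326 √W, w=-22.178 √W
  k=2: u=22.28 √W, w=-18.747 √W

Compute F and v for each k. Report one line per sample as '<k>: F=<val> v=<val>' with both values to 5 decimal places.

0: F=-14.21846 v=2.47012
1: F=14.39113 v=-12.63228
2: F=17.62252 v=4.11259

k=0: u−w=-33.10200, u+w=2.12200; √(b/2)=0.42953, √(2b)=0.85907; F=0.42953×(-33.102)=-14.21846, v=2.12200/0.85907=2.47012
k=1: u−w=33.50400, u+w=-10.85200; √(b/2)=0.42953, √(2b)=0.85907; F=0.42953×33.504=14.39113, v=-10.85200/0.85907=-12.63228
k=2: u−w=41.02700, u+w=3.53300; √(b/2)=0.42953, √(2b)=0.85907; F=0.42953×41.027=17.62252, v=3.53300/0.85907=4.11259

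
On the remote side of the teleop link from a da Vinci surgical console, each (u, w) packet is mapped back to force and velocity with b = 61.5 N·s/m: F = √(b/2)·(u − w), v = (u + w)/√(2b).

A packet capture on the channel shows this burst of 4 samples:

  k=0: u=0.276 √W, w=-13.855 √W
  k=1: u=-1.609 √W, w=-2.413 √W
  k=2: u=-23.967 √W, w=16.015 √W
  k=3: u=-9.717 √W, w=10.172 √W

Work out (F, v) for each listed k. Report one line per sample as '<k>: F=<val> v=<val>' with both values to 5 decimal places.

0: F=78.36019 v=-1.22438
1: F=4.45840 v=-0.36265
2: F=-221.71092 v=-0.71701
3: F=-110.28984 v=0.04103

k=0: u−w=14.13100, u+w=-13.57900; √(b/2)=5.54527, √(2b)=11.09054; F=5.54527×14.131=78.36019, v=-13.57900/11.09054=-1.22438
k=1: u−w=0.80400, u+w=-4.02200; √(b/2)=5.54527, √(2b)=11.09054; F=5.54527×0.804=4.45840, v=-4.02200/11.09054=-0.36265
k=2: u−w=-39.98200, u+w=-7.95200; √(b/2)=5.54527, √(2b)=11.09054; F=5.54527×(-39.982)=-221.71092, v=-7.95200/11.09054=-0.71701
k=3: u−w=-19.88900, u+w=0.45500; √(b/2)=5.54527, √(2b)=11.09054; F=5.54527×(-19.889)=-110.28984, v=0.45500/11.09054=0.04103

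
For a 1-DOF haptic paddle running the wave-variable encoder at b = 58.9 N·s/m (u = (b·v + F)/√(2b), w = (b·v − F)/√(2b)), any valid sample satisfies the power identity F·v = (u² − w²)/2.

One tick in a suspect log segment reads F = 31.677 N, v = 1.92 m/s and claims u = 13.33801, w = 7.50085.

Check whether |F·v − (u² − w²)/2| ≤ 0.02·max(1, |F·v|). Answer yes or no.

F·v = 31.677×1.92 = 60.8198 W.
(u² − w²)/2 = (177.9025 − 56.2628)/2 = 60.8199 W.
|Δ| = 0.0000;  2% of max(1, |F·v|) = 1.2164.

yes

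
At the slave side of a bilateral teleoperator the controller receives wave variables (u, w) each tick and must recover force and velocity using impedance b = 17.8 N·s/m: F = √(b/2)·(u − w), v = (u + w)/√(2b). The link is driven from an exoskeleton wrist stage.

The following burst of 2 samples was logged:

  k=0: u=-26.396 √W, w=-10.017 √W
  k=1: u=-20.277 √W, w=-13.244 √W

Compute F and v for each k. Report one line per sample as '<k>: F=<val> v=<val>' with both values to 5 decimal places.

0: F=-48.86325 v=-6.10283
1: F=-20.98146 v=-5.61813

k=0: u−w=-16.37900, u+w=-36.41300; √(b/2)=2.98329, √(2b)=5.96657; F=2.98329×(-16.379)=-48.86325, v=-36.41300/5.96657=-6.10283
k=1: u−w=-7.03300, u+w=-33.52100; √(b/2)=2.98329, √(2b)=5.96657; F=2.98329×(-7.033)=-20.98146, v=-33.52100/5.96657=-5.61813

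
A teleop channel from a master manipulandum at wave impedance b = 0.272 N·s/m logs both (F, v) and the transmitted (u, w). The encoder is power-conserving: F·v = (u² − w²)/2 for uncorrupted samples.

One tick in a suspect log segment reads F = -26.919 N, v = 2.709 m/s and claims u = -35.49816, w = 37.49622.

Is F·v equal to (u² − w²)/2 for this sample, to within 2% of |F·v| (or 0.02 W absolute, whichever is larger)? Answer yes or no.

yes

F·v = (-26.919)×2.709 = -72.92357 W.
(u² − w²)/2 = (1260.11936 − 1405.96651)/2 = -72.92358 W.
|Δ| = 0.00000;  2% of max(1, |F·v|) = 1.45847.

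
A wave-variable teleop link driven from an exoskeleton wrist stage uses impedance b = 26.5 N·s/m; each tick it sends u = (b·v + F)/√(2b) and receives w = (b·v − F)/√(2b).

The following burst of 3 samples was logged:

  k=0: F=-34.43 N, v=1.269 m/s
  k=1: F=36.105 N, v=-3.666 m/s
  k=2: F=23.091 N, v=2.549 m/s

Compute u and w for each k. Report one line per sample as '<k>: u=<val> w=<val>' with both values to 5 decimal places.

0: u=-0.11009 w=9.34855
1: u=-8.38504 w=-18.30384
2: u=12.45029 w=6.10671

k=0: b·v=26.5×1.269=33.62850; √(2b)=7.28011; u=(33.62850+(-34.43))/7.28011=-0.11009, w=(33.62850−(-34.43))/7.28011=9.34855
k=1: b·v=26.5×(-3.666)=-97.14900; √(2b)=7.28011; u=(-97.14900+36.105)/7.28011=-8.38504, w=(-97.14900−36.105)/7.28011=-18.30384
k=2: b·v=26.5×2.549=67.54850; √(2b)=7.28011; u=(67.54850+23.091)/7.28011=12.45029, w=(67.54850−23.091)/7.28011=6.10671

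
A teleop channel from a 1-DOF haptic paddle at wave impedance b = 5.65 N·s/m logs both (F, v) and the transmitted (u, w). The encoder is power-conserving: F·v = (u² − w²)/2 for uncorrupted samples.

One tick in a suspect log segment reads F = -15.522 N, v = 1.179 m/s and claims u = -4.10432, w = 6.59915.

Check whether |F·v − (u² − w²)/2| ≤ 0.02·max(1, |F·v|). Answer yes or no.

F·v = (-15.522)×1.179 = -18.3004 W.
(u² − w²)/2 = (16.8454 − 43.5488)/2 = -13.3517 W.
|Δ| = 4.9488;  2% of max(1, |F·v|) = 0.3660.

no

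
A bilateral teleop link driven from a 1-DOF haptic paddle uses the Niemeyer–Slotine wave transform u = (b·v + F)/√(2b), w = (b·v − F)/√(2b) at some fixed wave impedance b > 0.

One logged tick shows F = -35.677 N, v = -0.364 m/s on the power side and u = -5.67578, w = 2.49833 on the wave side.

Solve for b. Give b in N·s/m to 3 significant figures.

u + w = -3.1774;  u + w = √(2b)·v, so √(2b) = -3.1774/(-0.364) = 8.7293.
b = (√(2b))²/2 = 76.1999/2 = 38.1000.
(Check via u − w = 2F/√(2b): u − w = -8.1741, 2F/√(2b) = -8.1741.)

b = 38.1 N·s/m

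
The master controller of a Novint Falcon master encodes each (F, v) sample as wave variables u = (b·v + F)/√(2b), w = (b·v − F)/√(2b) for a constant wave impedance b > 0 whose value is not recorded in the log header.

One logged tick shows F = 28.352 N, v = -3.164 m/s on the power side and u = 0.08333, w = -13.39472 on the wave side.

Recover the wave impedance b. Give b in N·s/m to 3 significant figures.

u + w = -13.3114;  u + w = √(2b)·v, so √(2b) = -13.3114/(-3.164) = 4.2071.
b = (√(2b))²/2 = 17.7000/2 = 8.8500.
(Check via u − w = 2F/√(2b): u − w = 13.4780, 2F/√(2b) = 13.4780.)

b = 8.85 N·s/m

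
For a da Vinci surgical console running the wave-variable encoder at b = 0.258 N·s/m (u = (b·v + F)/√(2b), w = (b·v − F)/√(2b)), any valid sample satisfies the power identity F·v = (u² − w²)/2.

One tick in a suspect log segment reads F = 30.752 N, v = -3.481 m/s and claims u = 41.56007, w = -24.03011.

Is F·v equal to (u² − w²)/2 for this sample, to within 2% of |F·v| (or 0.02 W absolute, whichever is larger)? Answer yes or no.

no

F·v = 30.752×(-3.481) = -107.0477 W.
(u² − w²)/2 = (1727.2394 − 577.4462)/2 = 574.8966 W.
|Δ| = 681.9443;  2% of max(1, |F·v|) = 2.1410.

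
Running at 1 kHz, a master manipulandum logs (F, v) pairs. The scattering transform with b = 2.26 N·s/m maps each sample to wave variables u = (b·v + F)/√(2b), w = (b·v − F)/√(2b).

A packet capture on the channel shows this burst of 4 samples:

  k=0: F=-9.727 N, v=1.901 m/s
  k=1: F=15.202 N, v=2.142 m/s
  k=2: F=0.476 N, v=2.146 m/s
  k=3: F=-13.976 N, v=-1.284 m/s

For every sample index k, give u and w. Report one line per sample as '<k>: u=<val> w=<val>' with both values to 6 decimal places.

0: u=-2.554405 w=6.595987
1: u=9.427397 w=-4.873442
2: u=2.505121 w=2.057338
3: u=-7.938668 w=5.208847

k=0: b·v=2.26×1.901=4.296260; √(2b)=2.126029; u=(4.296260+(-9.727))/2.126029=-2.554405, w=(4.296260−(-9.727))/2.126029=6.595987
k=1: b·v=2.26×2.142=4.840920; √(2b)=2.126029; u=(4.840920+15.202)/2.126029=9.427397, w=(4.840920−15.202)/2.126029=-4.873442
k=2: b·v=2.26×2.146=4.849960; √(2b)=2.126029; u=(4.849960+0.476)/2.126029=2.505121, w=(4.849960−0.476)/2.126029=2.057338
k=3: b·v=2.26×(-1.284)=-2.901840; √(2b)=2.126029; u=(-2.901840+(-13.976))/2.126029=-7.938668, w=(-2.901840−(-13.976))/2.126029=5.208847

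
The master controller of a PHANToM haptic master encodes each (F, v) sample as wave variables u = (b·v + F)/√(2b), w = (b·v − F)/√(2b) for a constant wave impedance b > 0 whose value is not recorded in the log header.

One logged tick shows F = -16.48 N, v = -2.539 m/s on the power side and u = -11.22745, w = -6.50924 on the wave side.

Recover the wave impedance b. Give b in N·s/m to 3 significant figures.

b = 24.4 N·s/m

u + w = -17.7367;  u + w = √(2b)·v, so √(2b) = -17.7367/(-2.539) = 6.9857.
b = (√(2b))²/2 = 48.8000/2 = 24.4000.
(Check via u − w = 2F/√(2b): u − w = -4.7182, 2F/√(2b) = -4.7182.)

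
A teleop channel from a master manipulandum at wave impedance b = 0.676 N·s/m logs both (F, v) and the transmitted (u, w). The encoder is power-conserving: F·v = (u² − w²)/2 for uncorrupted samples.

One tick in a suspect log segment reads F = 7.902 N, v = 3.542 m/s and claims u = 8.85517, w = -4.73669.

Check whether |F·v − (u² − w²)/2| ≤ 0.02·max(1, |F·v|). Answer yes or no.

yes

F·v = 7.902×3.542 = 27.98888 W.
(u² − w²)/2 = (78.41404 − 22.43623)/2 = 27.98890 W.
|Δ| = 0.00002;  2% of max(1, |F·v|) = 0.55978.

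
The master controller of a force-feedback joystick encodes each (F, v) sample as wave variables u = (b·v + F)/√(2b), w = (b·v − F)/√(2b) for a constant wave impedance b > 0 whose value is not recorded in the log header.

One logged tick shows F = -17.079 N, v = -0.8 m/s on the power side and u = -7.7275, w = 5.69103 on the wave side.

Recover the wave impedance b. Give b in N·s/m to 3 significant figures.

b = 3.24 N·s/m

u + w = -2.03647;  u + w = √(2b)·v, so √(2b) = -2.03647/(-0.8) = 2.54559.
b = (√(2b))²/2 = 6.48002/2 = 3.24001.
(Check via u − w = 2F/√(2b): u − w = -13.41853, 2F/√(2b) = -13.41851.)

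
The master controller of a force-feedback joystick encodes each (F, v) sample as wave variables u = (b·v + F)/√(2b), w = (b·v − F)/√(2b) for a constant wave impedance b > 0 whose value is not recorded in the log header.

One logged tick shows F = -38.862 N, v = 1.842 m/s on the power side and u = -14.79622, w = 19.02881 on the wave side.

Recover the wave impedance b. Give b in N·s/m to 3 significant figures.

b = 2.64 N·s/m

u + w = 4.23259;  u + w = √(2b)·v, so √(2b) = 4.23259/1.842 = 2.29782.
b = (√(2b))²/2 = 5.27999/2 = 2.64000.
(Check via u − w = 2F/√(2b): u − w = -33.82503, 2F/√(2b) = -33.82506.)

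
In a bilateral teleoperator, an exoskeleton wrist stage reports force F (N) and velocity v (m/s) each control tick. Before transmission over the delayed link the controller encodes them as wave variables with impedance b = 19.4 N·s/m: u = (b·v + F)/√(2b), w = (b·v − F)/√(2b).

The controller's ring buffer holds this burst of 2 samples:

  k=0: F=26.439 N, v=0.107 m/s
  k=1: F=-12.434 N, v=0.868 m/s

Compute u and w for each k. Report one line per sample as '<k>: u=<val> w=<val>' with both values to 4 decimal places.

k=0: b·v=19.4×0.107=2.0758; √(2b)=6.2290; u=(2.0758+26.439)/6.2290=4.5778, w=(2.0758−26.439)/6.2290=-3.9113
k=1: b·v=19.4×0.868=16.8392; √(2b)=6.2290; u=(16.8392+(-12.434))/6.2290=0.7072, w=(16.8392−(-12.434))/6.2290=4.6995

0: u=4.5778 w=-3.9113
1: u=0.7072 w=4.6995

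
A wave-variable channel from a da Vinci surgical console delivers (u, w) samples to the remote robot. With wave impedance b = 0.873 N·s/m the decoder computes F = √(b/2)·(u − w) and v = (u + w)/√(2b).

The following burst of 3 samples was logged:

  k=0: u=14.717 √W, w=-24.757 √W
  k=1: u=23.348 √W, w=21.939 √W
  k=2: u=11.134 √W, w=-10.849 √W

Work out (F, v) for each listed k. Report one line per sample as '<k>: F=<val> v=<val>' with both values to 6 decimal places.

0: F=26.079740 v=-7.598215
1: F=0.930900 v=34.272946
2: F=14.523761 v=0.215686

k=0: u−w=39.474000, u+w=-10.040000; √(b/2)=0.660681, √(2b)=1.321363; F=0.660681×39.474=26.079740, v=-10.040000/1.321363=-7.598215
k=1: u−w=1.409000, u+w=45.287000; √(b/2)=0.660681, √(2b)=1.321363; F=0.660681×1.409=0.930900, v=45.287000/1.321363=34.272946
k=2: u−w=21.983000, u+w=0.285000; √(b/2)=0.660681, √(2b)=1.321363; F=0.660681×21.983=14.523761, v=0.285000/1.321363=0.215686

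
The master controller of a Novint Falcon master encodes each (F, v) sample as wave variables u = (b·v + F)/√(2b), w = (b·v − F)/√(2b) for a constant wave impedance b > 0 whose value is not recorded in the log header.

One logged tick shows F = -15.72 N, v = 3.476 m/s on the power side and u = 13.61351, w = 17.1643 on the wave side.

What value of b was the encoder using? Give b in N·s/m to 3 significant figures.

b = 39.2 N·s/m

u + w = 30.77781;  u + w = √(2b)·v, so √(2b) = 30.77781/3.476 = 8.85438.
b = (√(2b))²/2 = 78.39997/2 = 39.19998.
(Check via u − w = 2F/√(2b): u − w = -3.55079, 2F/√(2b) = -3.55079.)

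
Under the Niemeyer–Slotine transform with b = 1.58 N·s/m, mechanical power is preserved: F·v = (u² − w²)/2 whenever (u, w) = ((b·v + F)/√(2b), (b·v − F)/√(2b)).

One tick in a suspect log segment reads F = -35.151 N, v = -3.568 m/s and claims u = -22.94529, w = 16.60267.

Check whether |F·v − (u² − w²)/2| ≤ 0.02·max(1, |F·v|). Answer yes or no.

F·v = (-35.151)×(-3.568) = 125.4188 W.
(u² − w²)/2 = (526.4863 − 275.6487)/2 = 125.4188 W.
|Δ| = 0.0001;  2% of max(1, |F·v|) = 2.5084.

yes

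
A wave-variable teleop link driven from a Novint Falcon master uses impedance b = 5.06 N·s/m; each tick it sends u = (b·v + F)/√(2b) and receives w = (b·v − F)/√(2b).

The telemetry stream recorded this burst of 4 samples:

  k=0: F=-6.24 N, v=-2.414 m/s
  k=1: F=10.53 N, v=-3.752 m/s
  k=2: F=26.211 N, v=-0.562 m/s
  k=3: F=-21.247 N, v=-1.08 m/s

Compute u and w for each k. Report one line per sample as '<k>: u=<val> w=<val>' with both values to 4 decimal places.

0: u=-5.8012 w=-1.8782
1: u=-2.6578 w=-9.2780
2: u=7.3454 w=-9.1333
3: u=-8.3968 w=4.9611

k=0: b·v=5.06×(-2.414)=-12.2148; √(2b)=3.1812; u=(-12.2148+(-6.24))/3.1812=-5.8012, w=(-12.2148−(-6.24))/3.1812=-1.8782
k=1: b·v=5.06×(-3.752)=-18.9851; √(2b)=3.1812; u=(-18.9851+10.53)/3.1812=-2.6578, w=(-18.9851−10.53)/3.1812=-9.2780
k=2: b·v=5.06×(-0.562)=-2.8437; √(2b)=3.1812; u=(-2.8437+26.211)/3.1812=7.3454, w=(-2.8437−26.211)/3.1812=-9.1333
k=3: b·v=5.06×(-1.08)=-5.4648; √(2b)=3.1812; u=(-5.4648+(-21.247))/3.1812=-8.3968, w=(-5.4648−(-21.247))/3.1812=4.9611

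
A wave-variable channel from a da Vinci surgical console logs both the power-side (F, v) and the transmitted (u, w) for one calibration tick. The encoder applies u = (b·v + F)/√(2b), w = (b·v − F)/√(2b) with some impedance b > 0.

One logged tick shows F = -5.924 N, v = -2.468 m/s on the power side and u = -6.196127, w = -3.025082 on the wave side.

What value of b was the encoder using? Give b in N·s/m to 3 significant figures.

u + w = -9.221209;  u + w = √(2b)·v, so √(2b) = -9.221209/(-2.468) = 3.736308.
b = (√(2b))²/2 = 13.960000/2 = 6.980000.
(Check via u − w = 2F/√(2b): u − w = -3.171045, 2F/√(2b) = -3.171044.)

b = 6.98 N·s/m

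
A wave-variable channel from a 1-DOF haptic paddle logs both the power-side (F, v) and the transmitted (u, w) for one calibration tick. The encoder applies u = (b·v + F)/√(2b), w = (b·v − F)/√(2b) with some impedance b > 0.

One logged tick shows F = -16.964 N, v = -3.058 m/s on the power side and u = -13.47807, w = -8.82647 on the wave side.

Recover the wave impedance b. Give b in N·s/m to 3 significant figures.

b = 26.6 N·s/m

u + w = -22.3045;  u + w = √(2b)·v, so √(2b) = -22.3045/(-3.058) = 7.2938.
b = (√(2b))²/2 = 53.2000/2 = 26.6000.
(Check via u − w = 2F/√(2b): u − w = -4.6516, 2F/√(2b) = -4.6516.)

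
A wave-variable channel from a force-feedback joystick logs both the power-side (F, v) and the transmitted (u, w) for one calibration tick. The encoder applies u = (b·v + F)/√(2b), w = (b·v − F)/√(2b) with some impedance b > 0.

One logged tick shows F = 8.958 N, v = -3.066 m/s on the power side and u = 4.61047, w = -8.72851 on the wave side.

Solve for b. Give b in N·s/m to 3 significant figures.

u + w = -4.11804;  u + w = √(2b)·v, so √(2b) = -4.11804/(-3.066) = 1.34313.
b = (√(2b))²/2 = 1.80400/2 = 0.90200.
(Check via u − w = 2F/√(2b): u − w = 13.33898, 2F/√(2b) = 13.33898.)

b = 0.902 N·s/m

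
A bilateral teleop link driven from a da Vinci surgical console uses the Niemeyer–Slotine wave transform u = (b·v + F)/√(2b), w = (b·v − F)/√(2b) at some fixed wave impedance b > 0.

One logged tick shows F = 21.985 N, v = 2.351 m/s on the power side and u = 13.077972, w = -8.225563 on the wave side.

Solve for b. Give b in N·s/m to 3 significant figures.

b = 2.13 N·s/m

u + w = 4.852409;  u + w = √(2b)·v, so √(2b) = 4.852409/2.351 = 2.063977.
b = (√(2b))²/2 = 4.259999/2 = 2.130000.
(Check via u − w = 2F/√(2b): u − w = 21.303535, 2F/√(2b) = 21.303536.)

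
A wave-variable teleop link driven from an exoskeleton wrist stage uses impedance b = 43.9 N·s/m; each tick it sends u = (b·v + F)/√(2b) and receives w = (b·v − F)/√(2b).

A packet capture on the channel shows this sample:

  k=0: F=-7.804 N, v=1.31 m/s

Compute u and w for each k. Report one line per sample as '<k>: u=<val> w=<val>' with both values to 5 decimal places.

0: u=5.30460 w=6.97031

k=0: b·v=43.9×1.31=57.50900; √(2b)=9.37017; u=(57.50900+(-7.804))/9.37017=5.30460, w=(57.50900−(-7.804))/9.37017=6.97031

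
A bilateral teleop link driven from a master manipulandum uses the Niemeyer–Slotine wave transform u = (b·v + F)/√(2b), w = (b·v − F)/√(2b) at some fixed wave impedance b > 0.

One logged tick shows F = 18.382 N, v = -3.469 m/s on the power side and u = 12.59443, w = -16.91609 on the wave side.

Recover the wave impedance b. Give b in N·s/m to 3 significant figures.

b = 0.776 N·s/m

u + w = -4.32166;  u + w = √(2b)·v, so √(2b) = -4.32166/(-3.469) = 1.24579.
b = (√(2b))²/2 = 1.55200/2 = 0.77600.
(Check via u − w = 2F/√(2b): u − w = 29.51052, 2F/√(2b) = 29.51049.)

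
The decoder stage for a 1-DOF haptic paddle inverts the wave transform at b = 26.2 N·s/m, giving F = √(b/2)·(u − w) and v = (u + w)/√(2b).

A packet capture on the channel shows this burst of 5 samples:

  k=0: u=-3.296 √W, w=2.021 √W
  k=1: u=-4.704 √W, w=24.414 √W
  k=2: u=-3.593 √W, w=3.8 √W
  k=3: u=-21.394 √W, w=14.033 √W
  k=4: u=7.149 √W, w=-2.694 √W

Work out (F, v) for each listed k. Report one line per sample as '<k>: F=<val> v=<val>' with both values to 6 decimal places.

k=0: u−w=-5.317000, u+w=-1.275000; √(b/2)=3.619392, √(2b)=7.238784; F=3.619392×(-5.317)=-19.244308, v=-1.275000/7.238784=-0.176135
k=1: u−w=-29.118000, u+w=19.710000; √(b/2)=3.619392, √(2b)=7.238784; F=3.619392×(-29.118)=-105.389462, v=19.710000/7.238784=2.722833
k=2: u−w=-7.393000, u+w=0.207000; √(b/2)=3.619392, √(2b)=7.238784; F=3.619392×(-7.393)=-26.758167, v=0.207000/7.238784=0.028596
k=3: u−w=-35.427000, u+w=-7.361000; √(b/2)=3.619392, √(2b)=7.238784; F=3.619392×(-35.427)=-128.224208, v=-7.361000/7.238784=-1.016883
k=4: u−w=9.843000, u+w=4.455000; √(b/2)=3.619392, √(2b)=7.238784; F=3.619392×9.843=35.625678, v=4.455000/7.238784=0.615435

0: F=-19.244308 v=-0.176135
1: F=-105.389462 v=2.722833
2: F=-26.758167 v=0.028596
3: F=-128.224208 v=-1.016883
4: F=35.625678 v=0.615435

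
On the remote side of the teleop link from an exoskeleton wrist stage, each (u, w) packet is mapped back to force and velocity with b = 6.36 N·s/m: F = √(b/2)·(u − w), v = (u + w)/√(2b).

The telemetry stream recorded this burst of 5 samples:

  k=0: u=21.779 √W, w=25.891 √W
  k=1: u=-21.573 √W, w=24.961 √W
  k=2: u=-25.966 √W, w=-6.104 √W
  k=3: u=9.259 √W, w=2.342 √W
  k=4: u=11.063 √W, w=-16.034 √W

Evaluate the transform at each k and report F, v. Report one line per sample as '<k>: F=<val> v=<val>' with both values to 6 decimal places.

k=0: u−w=-4.112000, u+w=47.670000; √(b/2)=1.783255, √(2b)=3.566511; F=1.783255×(-4.112)=-7.332746, v=47.670000/3.566511=13.366004
k=1: u−w=-46.534000, u+w=3.388000; √(b/2)=1.783255, √(2b)=3.566511; F=1.783255×(-46.534)=-82.982009, v=3.388000/3.566511=0.949948
k=2: u−w=-19.862000, u+w=-32.070000; √(b/2)=1.783255, √(2b)=3.566511; F=1.783255×(-19.862)=-35.419020, v=-32.070000/3.566511=-8.991981
k=3: u−w=6.917000, u+w=11.601000; √(b/2)=1.783255, √(2b)=3.566511; F=1.783255×6.917=12.334778, v=11.601000/3.566511=3.252759
k=4: u−w=27.097000, u+w=-4.971000; √(b/2)=1.783255, √(2b)=3.566511; F=1.783255×27.097=48.320873, v=-4.971000/3.566511=-1.393799

0: F=-7.332746 v=13.366004
1: F=-82.982009 v=0.949948
2: F=-35.419020 v=-8.991981
3: F=12.334778 v=3.252759
4: F=48.320873 v=-1.393799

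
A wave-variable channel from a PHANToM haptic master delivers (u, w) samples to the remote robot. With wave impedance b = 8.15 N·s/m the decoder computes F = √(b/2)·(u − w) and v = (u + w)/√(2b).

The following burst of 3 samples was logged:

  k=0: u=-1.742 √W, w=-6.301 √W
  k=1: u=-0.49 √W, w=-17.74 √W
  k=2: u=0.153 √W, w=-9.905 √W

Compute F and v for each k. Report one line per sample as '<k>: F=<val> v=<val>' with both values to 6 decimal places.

k=0: u−w=4.559000, u+w=-8.043000; √(b/2)=2.018663, √(2b)=4.037326; F=2.018663×4.559=9.203084, v=-8.043000/4.037326=-1.992160
k=1: u−w=17.250000, u+w=-18.230000; √(b/2)=2.018663, √(2b)=4.037326; F=2.018663×17.25=34.821935, v=-18.230000/4.037326=-4.515365
k=2: u−w=10.058000, u+w=-9.752000; √(b/2)=2.018663, √(2b)=4.037326; F=2.018663×10.058=20.303712, v=-9.752000/4.037326=-2.415460

0: F=9.203084 v=-1.992160
1: F=34.821935 v=-4.515365
2: F=20.303712 v=-2.415460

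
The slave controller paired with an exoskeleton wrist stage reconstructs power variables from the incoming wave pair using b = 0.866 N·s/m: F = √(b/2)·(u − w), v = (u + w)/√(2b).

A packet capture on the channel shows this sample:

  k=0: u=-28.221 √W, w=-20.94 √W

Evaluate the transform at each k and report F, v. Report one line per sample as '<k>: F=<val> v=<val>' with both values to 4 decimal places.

0: F=-4.7911 v=-37.3548

k=0: u−w=-7.2810, u+w=-49.1610; √(b/2)=0.6580, √(2b)=1.3161; F=0.6580×(-7.281)=-4.7911, v=-49.1610/1.3161=-37.3548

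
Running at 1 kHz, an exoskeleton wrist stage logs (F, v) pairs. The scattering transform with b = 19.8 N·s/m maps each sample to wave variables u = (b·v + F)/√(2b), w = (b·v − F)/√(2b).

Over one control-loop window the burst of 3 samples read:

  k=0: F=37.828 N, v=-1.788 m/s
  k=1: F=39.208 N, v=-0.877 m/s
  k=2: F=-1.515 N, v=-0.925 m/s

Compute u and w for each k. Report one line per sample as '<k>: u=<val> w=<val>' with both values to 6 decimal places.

0: u=0.385453 w=-11.637074
1: u=3.471144 w=-8.989976
2: u=-3.151194 w=-2.669695

k=0: b·v=19.8×(-1.788)=-35.402400; √(2b)=6.292853; u=(-35.402400+37.828)/6.292853=0.385453, w=(-35.402400−37.828)/6.292853=-11.637074
k=1: b·v=19.8×(-0.877)=-17.364600; √(2b)=6.292853; u=(-17.364600+39.208)/6.292853=3.471144, w=(-17.364600−39.208)/6.292853=-8.989976
k=2: b·v=19.8×(-0.925)=-18.315000; √(2b)=6.292853; u=(-18.315000+(-1.515))/6.292853=-3.151194, w=(-18.315000−(-1.515))/6.292853=-2.669695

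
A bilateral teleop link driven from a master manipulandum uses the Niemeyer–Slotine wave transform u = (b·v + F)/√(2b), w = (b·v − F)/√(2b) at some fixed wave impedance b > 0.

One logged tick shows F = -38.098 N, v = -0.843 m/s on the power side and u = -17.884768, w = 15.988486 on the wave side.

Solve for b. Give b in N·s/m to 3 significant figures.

b = 2.53 N·s/m

u + w = -1.896282;  u + w = √(2b)·v, so √(2b) = -1.896282/(-0.843) = 2.249445.
b = (√(2b))²/2 = 5.060002/2 = 2.530001.
(Check via u − w = 2F/√(2b): u − w = -33.873254, 2F/√(2b) = -33.873247.)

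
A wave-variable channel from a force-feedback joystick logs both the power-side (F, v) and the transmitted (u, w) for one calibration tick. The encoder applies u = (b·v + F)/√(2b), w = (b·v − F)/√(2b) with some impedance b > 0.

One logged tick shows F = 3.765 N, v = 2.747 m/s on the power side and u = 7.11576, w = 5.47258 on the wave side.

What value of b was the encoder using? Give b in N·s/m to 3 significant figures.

u + w = 12.58834;  u + w = √(2b)·v, so √(2b) = 12.58834/2.747 = 4.58258.
b = (√(2b))²/2 = 21.00002/2 = 10.50001.
(Check via u − w = 2F/√(2b): u − w = 1.64318, 2F/√(2b) = 1.64318.)

b = 10.5 N·s/m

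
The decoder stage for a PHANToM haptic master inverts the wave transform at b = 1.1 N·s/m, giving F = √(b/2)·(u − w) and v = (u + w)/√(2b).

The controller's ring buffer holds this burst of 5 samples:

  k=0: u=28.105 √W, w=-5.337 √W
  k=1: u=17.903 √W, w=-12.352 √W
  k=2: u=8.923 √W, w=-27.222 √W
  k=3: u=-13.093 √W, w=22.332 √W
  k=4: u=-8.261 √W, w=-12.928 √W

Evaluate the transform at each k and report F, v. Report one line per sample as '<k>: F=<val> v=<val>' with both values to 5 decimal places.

0: F=24.80125 v=15.35018
1: F=22.43771 v=3.74248
2: F=26.80585 v=-12.33718
3: F=-26.27188 v=6.22893
4: F=3.46114 v=-14.28562

k=0: u−w=33.44200, u+w=22.76800; √(b/2)=0.74162, √(2b)=1.48324; F=0.74162×33.442=24.80125, v=22.76800/1.48324=15.35018
k=1: u−w=30.25500, u+w=5.55100; √(b/2)=0.74162, √(2b)=1.48324; F=0.74162×30.255=22.43771, v=5.55100/1.48324=3.74248
k=2: u−w=36.14500, u+w=-18.29900; √(b/2)=0.74162, √(2b)=1.48324; F=0.74162×36.145=26.80585, v=-18.29900/1.48324=-12.33718
k=3: u−w=-35.42500, u+w=9.23900; √(b/2)=0.74162, √(2b)=1.48324; F=0.74162×(-35.425)=-26.27188, v=9.23900/1.48324=6.22893
k=4: u−w=4.66700, u+w=-21.18900; √(b/2)=0.74162, √(2b)=1.48324; F=0.74162×4.667=3.46114, v=-21.18900/1.48324=-14.28562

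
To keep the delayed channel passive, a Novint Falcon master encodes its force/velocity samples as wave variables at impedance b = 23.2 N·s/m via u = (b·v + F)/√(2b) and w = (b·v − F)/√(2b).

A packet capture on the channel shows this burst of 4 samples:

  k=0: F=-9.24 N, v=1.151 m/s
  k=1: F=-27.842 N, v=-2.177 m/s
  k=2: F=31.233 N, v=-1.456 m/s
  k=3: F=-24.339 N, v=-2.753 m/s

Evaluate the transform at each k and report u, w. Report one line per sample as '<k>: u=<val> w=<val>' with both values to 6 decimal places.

0: u=2.563686 w=5.276643
1: u=-11.501941 w=-3.327248
2: u=-0.373795 w=-9.544120
3: u=-12.949468 w=-5.803292

k=0: b·v=23.2×1.151=26.703200; √(2b)=6.811755; u=(26.703200+(-9.24))/6.811755=2.563686, w=(26.703200−(-9.24))/6.811755=5.276643
k=1: b·v=23.2×(-2.177)=-50.506400; √(2b)=6.811755; u=(-50.506400+(-27.842))/6.811755=-11.501941, w=(-50.506400−(-27.842))/6.811755=-3.327248
k=2: b·v=23.2×(-1.456)=-33.779200; √(2b)=6.811755; u=(-33.779200+31.233)/6.811755=-0.373795, w=(-33.779200−31.233)/6.811755=-9.544120
k=3: b·v=23.2×(-2.753)=-63.869600; √(2b)=6.811755; u=(-63.869600+(-24.339))/6.811755=-12.949468, w=(-63.869600−(-24.339))/6.811755=-5.803292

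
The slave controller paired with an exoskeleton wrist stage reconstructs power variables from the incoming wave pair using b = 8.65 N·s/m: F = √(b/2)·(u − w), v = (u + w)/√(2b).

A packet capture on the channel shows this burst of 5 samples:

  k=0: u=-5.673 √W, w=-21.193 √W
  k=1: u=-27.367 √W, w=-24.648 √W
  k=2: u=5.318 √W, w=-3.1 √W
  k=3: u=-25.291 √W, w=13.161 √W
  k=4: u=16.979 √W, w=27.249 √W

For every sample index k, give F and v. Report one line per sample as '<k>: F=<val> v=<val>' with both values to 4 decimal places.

k=0: u−w=15.5200, u+w=-26.8660; √(b/2)=2.0797, √(2b)=4.1593; F=2.0797×15.52=32.2764, v=-26.8660/4.1593=-6.4592
k=1: u−w=-2.7190, u+w=-52.0150; √(b/2)=2.0797, √(2b)=4.1593; F=2.0797×(-2.719)=-5.6546, v=-52.0150/4.1593=-12.5056
k=2: u−w=8.4180, u+w=2.2180; √(b/2)=2.0797, √(2b)=4.1593; F=2.0797×8.418=17.5066, v=2.2180/4.1593=0.5333
k=3: u−w=-38.4520, u+w=-12.1300; √(b/2)=2.0797, √(2b)=4.1593; F=2.0797×(-38.452)=-79.9672, v=-12.1300/4.1593=-2.9163
k=4: u−w=-10.2700, u+w=44.2280; √(b/2)=2.0797, √(2b)=4.1593; F=2.0797×(-10.27)=-21.3581, v=44.2280/4.1593=10.6335

0: F=32.2764 v=-6.4592
1: F=-5.6546 v=-12.5056
2: F=17.5066 v=0.5333
3: F=-79.9672 v=-2.9163
4: F=-21.3581 v=10.6335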